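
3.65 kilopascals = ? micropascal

3650000000 micropascals

kilo = 10^3, micro = 10^-6; factor is 10^9.
3.65 × 10^9 = 3650000000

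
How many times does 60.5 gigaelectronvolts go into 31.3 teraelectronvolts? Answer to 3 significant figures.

517

(31.3 × 10¹²) / (60.5 × 10⁹) = 0.5174 × 10³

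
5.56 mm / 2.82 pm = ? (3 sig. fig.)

(5.56 × 10⁻³) / (2.82 × 10⁻¹²) = 1.972 × 10⁹

1970000000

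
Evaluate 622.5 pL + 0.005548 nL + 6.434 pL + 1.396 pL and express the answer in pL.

In pL:
  622.5 pL → 622.5
  0.005548 nL = 0.005548e3 pL = 5.548
  6.434 pL → 6.434
  1.396 pL → 1.396
Sum: 622.5 + 5.548 + 6.434 + 1.396 = 635.878

635.878 pL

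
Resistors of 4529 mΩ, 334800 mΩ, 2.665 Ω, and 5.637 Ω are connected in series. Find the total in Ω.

In Ω:
  4529 mΩ = 4529 × 10^-3 Ω = 4.529
  334800 mΩ = 334800 × 10^-3 Ω = 334.8
  2.665 Ω → 2.665
  5.637 Ω → 5.637
Sum: 4.529 + 334.8 + 2.665 + 5.637 = 347.631

347.631 Ω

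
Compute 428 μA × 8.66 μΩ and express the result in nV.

3.70648 nV

428 × 10⁻⁶ × 8.66 × 10⁻⁶ = 3706.48 × 10⁻¹² V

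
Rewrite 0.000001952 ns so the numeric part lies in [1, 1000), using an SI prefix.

= 1.952 × 10^-15 s; 10^-15 is femto.

1.952 fs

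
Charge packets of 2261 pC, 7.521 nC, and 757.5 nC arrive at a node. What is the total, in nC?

In nC:
  2261 pC = 2261 × 10^-3 nC = 2.261
  7.521 nC → 7.521
  757.5 nC → 757.5
Sum: 2.261 + 7.521 + 757.5 = 767.282

767.282 nC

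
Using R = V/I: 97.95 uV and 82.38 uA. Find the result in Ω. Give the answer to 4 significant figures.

(97.95e-6) / (82.38e-6) = 1.189 Ω

1.189 Ω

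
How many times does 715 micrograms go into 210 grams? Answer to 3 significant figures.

294000

(210) / (715 × 10^-6) = 0.2937 × 10^6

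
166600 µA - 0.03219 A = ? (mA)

134.41 mA

In mA:
  166600 µA = 166600 × 10⁻³ mA = 166.6
  0.03219 A = 0.03219 × 10³ mA = 32.19
Difference: 166.6 - 32.19 = 134.41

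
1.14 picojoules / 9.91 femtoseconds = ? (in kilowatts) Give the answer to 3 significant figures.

0.115 kilowatts

(1.14 × 10⁻¹²) / (9.91 × 10⁻¹⁵) = 0.11504 × 10³ W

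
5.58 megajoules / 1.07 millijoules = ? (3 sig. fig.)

(5.58e6) / (1.07e-3) = 5.215e9

5210000000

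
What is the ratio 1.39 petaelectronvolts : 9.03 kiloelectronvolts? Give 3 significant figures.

154000000000

(1.39e15) / (9.03e3) = 0.1539e12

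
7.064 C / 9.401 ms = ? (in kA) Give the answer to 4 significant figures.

0.7514 kA

(7.064) / (9.401 × 10⁻³) = 0.751409 × 10³ A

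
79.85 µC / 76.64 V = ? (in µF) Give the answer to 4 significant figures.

(79.85e-6) / (76.64) = 1.04188e-6 F

1.042 µF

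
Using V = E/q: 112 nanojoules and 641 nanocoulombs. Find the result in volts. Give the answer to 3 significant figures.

(112 × 10^-9) / (641 × 10^-9) = 0.17473 V

0.175 volts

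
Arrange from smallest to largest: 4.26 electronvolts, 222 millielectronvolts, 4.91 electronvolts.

4.26 electronvolts = 4.26 electronvolts
222 millielectronvolts = 0.222 electronvolts
4.91 electronvolts = 4.91 electronvolts

222 millielectronvolts < 4.26 electronvolts < 4.91 electronvolts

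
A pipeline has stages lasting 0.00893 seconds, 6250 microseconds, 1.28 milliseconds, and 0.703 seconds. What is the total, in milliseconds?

719.46 milliseconds

In milliseconds:
  0.00893 seconds = 0.00893 × 10³ milliseconds = 8.93
  6250 microseconds = 6250 × 10⁻³ milliseconds = 6.25
  1.28 milliseconds → 1.28
  0.703 seconds = 0.703 × 10³ milliseconds = 703
Sum: 8.93 + 6.25 + 1.28 + 703 = 719.46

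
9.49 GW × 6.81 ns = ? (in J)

9.49 × 10^9 × 6.81 × 10^-9 = 64.6269 J

64.6269 J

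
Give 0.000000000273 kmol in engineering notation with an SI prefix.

273 nmol

= 273 × 10⁻⁹ mol; 10⁻⁹ is nano.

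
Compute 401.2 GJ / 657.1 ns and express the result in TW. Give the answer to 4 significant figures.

(401.2e9) / (657.1e-9) = 0.610562e18 W

610600 TW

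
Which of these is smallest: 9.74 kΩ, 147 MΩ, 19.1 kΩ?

9.74 kΩ = 9740 Ω
147 MΩ = 147000000 Ω
19.1 kΩ = 19100 Ω

9.74 kΩ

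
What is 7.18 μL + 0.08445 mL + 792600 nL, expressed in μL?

In μL:
  7.18 μL → 7.18
  0.08445 mL = 0.08445 × 10³ μL = 84.45
  792600 nL = 792600 × 10⁻³ μL = 792.6
Sum: 7.18 + 84.45 + 792.6 = 884.23

884.23 μL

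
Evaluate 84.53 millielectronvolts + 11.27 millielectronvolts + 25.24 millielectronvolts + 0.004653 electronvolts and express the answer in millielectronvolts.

125.693 millielectronvolts

In millielectronvolts:
  84.53 millielectronvolts → 84.53
  11.27 millielectronvolts → 11.27
  25.24 millielectronvolts → 25.24
  0.004653 electronvolts = 0.004653e3 millielectronvolts = 4.653
Sum: 84.53 + 11.27 + 25.24 + 4.653 = 125.693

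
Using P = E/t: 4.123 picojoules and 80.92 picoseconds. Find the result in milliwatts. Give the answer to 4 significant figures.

50.95 milliwatts

(4.123 × 10⁻¹²) / (80.92 × 10⁻¹²) = 0.0509516 W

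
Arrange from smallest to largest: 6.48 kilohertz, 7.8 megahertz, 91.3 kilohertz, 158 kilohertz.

6.48 kilohertz = 6480 hertz
7.8 megahertz = 7800000 hertz
91.3 kilohertz = 91300 hertz
158 kilohertz = 158000 hertz

6.48 kilohertz < 91.3 kilohertz < 158 kilohertz < 7.8 megahertz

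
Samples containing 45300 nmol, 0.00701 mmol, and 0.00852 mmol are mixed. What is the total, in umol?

60.83 umol

In umol:
  45300 nmol = 45300 × 10⁻³ umol = 45.3
  0.00701 mmol = 0.00701 × 10³ umol = 7.01
  0.00852 mmol = 0.00852 × 10³ umol = 8.52
Sum: 45.3 + 7.01 + 8.52 = 60.83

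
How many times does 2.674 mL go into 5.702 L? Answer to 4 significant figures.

(5.702) / (2.674e-3) = 2.1324e3

2132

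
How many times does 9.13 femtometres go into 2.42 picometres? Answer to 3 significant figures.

265

(2.42 × 10^-12) / (9.13 × 10^-15) = 0.2651 × 10^3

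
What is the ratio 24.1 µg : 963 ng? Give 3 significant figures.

(24.1 × 10⁻⁶) / (963 × 10⁻⁹) = 0.02503 × 10³

25.0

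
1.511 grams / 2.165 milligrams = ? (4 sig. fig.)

(1.511) / (2.165e-3) = 0.69792e3

697.9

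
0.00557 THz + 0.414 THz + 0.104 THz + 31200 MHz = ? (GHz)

In GHz:
  0.00557 THz = 0.00557e3 GHz = 5.57
  0.414 THz = 0.414e3 GHz = 414
  0.104 THz = 0.104e3 GHz = 104
  31200 MHz = 31200e-3 GHz = 31.2
Sum: 5.57 + 414 + 104 + 31.2 = 554.77

554.77 GHz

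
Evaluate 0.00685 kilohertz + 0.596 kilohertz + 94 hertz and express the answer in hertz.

696.85 hertz

In hertz:
  0.00685 kilohertz = 0.00685e3 hertz = 6.85
  0.596 kilohertz = 0.596e3 hertz = 596
  94 hertz → 94
Sum: 6.85 + 596 + 94 = 696.85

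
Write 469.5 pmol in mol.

0.0000000004695 mol

pico = 10^-12, (no prefix) = 10^0; factor is 10^-12.
469.5 × 10^-12 = 0.0000000004695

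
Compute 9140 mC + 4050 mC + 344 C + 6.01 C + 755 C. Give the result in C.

1118.2 C

In C:
  9140 mC = 9140 × 10^-3 C = 9.14
  4050 mC = 4050 × 10^-3 C = 4.05
  344 C → 344
  6.01 C → 6.01
  755 C → 755
Sum: 9.14 + 4.05 + 344 + 6.01 + 755 = 1118.2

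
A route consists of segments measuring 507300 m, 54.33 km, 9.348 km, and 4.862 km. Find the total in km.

In km:
  507300 m = 507300 × 10^-3 km = 507.3
  54.33 km → 54.33
  9.348 km → 9.348
  4.862 km → 4.862
Sum: 507.3 + 54.33 + 9.348 + 4.862 = 575.84

575.84 km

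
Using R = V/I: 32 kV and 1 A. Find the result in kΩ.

(32 × 10^3) / (1) = 32 × 10^3 Ω

32 kΩ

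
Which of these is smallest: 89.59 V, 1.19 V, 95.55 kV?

89.59 V = 89.59 V
1.19 V = 1.19 V
95.55 kV = 95550 V

1.19 V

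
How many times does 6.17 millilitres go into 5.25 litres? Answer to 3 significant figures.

851

(5.25) / (6.17e-3) = 0.8509e3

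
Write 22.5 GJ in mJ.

22500000000000 mJ

giga = 1e9, milli = 1e-3; factor is 1e12.
22.5 × 1e12 = 22500000000000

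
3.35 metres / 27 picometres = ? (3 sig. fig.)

124000000000

(3.35) / (27 × 10⁻¹²) = 0.1241 × 10¹²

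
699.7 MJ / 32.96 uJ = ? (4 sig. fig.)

(699.7 × 10^6) / (32.96 × 10^-6) = 21.229 × 10^12

21230000000000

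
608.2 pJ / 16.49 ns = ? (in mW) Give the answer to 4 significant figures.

36.88 mW

(608.2e-12) / (16.49e-9) = 36.883e-3 W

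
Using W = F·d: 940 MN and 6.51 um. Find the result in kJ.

6.1194 kJ

940e6 × 6.51e-6 = 6119.4 J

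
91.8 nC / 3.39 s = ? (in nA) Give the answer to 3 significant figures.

27.1 nA

(91.8 × 10^-9) / (3.39) = 27.08 × 10^-9 A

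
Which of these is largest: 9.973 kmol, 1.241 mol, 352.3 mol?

9.973 kmol = 9973 mol
1.241 mol = 1.241 mol
352.3 mol = 352.3 mol

9.973 kmol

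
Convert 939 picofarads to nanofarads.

0.939 nanofarads

pico = 1e-12, nano = 1e-9; factor is 1e-3.
939 × 1e-3 = 0.939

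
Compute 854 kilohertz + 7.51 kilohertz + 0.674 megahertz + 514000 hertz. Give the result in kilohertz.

2049.51 kilohertz

In kilohertz:
  854 kilohertz → 854
  7.51 kilohertz → 7.51
  0.674 megahertz = 0.674 × 10^3 kilohertz = 674
  514000 hertz = 514000 × 10^-3 kilohertz = 514
Sum: 854 + 7.51 + 674 + 514 = 2049.51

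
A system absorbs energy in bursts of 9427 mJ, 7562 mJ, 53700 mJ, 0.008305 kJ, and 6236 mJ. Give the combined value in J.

In J:
  9427 mJ = 9427 × 10^-3 J = 9.427
  7562 mJ = 7562 × 10^-3 J = 7.562
  53700 mJ = 53700 × 10^-3 J = 53.7
  0.008305 kJ = 0.008305 × 10^3 J = 8.305
  6236 mJ = 6236 × 10^-3 J = 6.236
Sum: 9.427 + 7.562 + 53.7 + 8.305 + 6.236 = 85.23

85.23 J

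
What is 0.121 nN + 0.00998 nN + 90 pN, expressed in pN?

In pN:
  0.121 nN = 0.121e3 pN = 121
  0.00998 nN = 0.00998e3 pN = 9.98
  90 pN → 90
Sum: 121 + 9.98 + 90 = 220.98

220.98 pN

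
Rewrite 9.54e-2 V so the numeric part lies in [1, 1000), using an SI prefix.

95.4 mV

= 95.4e-3 V; 1e-3 is milli.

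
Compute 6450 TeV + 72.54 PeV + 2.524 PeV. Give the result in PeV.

81.514 PeV

In PeV:
  6450 TeV = 6450 × 10⁻³ PeV = 6.45
  72.54 PeV → 72.54
  2.524 PeV → 2.524
Sum: 6.45 + 72.54 + 2.524 = 81.514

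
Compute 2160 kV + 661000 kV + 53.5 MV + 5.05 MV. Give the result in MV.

In MV:
  2160 kV = 2160 × 10^-3 MV = 2.16
  661000 kV = 661000 × 10^-3 MV = 661
  53.5 MV → 53.5
  5.05 MV → 5.05
Sum: 2.16 + 661 + 53.5 + 5.05 = 721.71

721.71 MV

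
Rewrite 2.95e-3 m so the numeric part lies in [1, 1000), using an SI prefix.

= 2.95e-3 m; 1e-3 is milli.

2.95 mm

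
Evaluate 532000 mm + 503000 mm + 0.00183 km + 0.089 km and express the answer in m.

1125.83 m

In m:
  532000 mm = 532000 × 10^-3 m = 532
  503000 mm = 503000 × 10^-3 m = 503
  0.00183 km = 0.00183 × 10^3 m = 1.83
  0.089 km = 0.089 × 10^3 m = 89
Sum: 532 + 503 + 1.83 + 89 = 1125.83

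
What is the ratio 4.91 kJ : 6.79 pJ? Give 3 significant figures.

723000000000000

(4.91 × 10^3) / (6.79 × 10^-12) = 0.7231 × 10^15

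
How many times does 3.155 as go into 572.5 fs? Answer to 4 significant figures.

181500

(572.5 × 10^-15) / (3.155 × 10^-18) = 181.46 × 10^3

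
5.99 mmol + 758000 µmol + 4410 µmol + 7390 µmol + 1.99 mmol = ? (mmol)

777.78 mmol

In mmol:
  5.99 mmol → 5.99
  758000 µmol = 758000 × 10^-3 mmol = 758
  4410 µmol = 4410 × 10^-3 mmol = 4.41
  7390 µmol = 7390 × 10^-3 mmol = 7.39
  1.99 mmol → 1.99
Sum: 5.99 + 758 + 4.41 + 7.39 + 1.99 = 777.78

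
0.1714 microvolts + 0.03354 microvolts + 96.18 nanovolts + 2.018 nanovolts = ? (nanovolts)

In nanovolts:
  0.1714 microvolts = 0.1714e3 nanovolts = 171.4
  0.03354 microvolts = 0.03354e3 nanovolts = 33.54
  96.18 nanovolts → 96.18
  2.018 nanovolts → 2.018
Sum: 171.4 + 33.54 + 96.18 + 2.018 = 303.138

303.138 nanovolts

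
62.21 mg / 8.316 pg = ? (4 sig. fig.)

7481000000

(62.21e-3) / (8.316e-12) = 7.4808e9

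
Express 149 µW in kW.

micro = 10^-6, kilo = 10^3; factor is 10^-9.
149 × 10^-9 = 0.000000149

0.000000149 kW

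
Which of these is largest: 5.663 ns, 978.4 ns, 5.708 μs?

5.708 μs

5.663 ns = 0.000000005663 s
978.4 ns = 0.0000009784 s
5.708 μs = 0.000005708 s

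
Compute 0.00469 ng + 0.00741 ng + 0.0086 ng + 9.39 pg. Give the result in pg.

30.09 pg

In pg:
  0.00469 ng = 0.00469e3 pg = 4.69
  0.00741 ng = 0.00741e3 pg = 7.41
  0.0086 ng = 0.0086e3 pg = 8.6
  9.39 pg → 9.39
Sum: 4.69 + 7.41 + 8.6 + 9.39 = 30.09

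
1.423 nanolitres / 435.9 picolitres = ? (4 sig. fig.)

3.265

(1.423 × 10⁻⁹) / (435.9 × 10⁻¹²) = 0.0032645 × 10³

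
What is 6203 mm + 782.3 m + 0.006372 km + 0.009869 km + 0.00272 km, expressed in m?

In m:
  6203 mm = 6203 × 10⁻³ m = 6.203
  782.3 m → 782.3
  0.006372 km = 0.006372 × 10³ m = 6.372
  0.009869 km = 0.009869 × 10³ m = 9.869
  0.00272 km = 0.00272 × 10³ m = 2.72
Sum: 6.203 + 782.3 + 6.372 + 9.869 + 2.72 = 807.464

807.464 m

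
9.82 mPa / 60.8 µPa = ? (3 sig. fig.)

(9.82e-3) / (60.8e-6) = 0.1615e3

162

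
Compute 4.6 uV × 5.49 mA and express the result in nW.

4.6 × 10^-6 × 5.49 × 10^-3 = 25.254 × 10^-9 W

25.254 nW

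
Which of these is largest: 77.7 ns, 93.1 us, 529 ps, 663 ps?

93.1 us

77.7 ns = 0.0000000777 s
93.1 us = 0.0000931 s
529 ps = 0.000000000529 s
663 ps = 0.000000000663 s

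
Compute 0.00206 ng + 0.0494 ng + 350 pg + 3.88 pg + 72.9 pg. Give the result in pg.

In pg:
  0.00206 ng = 0.00206 × 10^3 pg = 2.06
  0.0494 ng = 0.0494 × 10^3 pg = 49.4
  350 pg → 350
  3.88 pg → 3.88
  72.9 pg → 72.9
Sum: 2.06 + 49.4 + 350 + 3.88 + 72.9 = 478.24

478.24 pg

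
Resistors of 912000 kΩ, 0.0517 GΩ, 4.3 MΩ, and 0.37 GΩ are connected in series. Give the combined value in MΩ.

In MΩ:
  912000 kΩ = 912000 × 10⁻³ MΩ = 912
  0.0517 GΩ = 0.0517 × 10³ MΩ = 51.7
  4.3 MΩ → 4.3
  0.37 GΩ = 0.37 × 10³ MΩ = 370
Sum: 912 + 51.7 + 4.3 + 370 = 1338

1338 MΩ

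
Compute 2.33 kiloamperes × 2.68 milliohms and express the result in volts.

6.2444 volts

2.33 × 10³ × 2.68 × 10⁻³ = 6.2444 V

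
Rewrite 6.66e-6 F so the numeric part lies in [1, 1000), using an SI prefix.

= 6.66e-6 F; 1e-6 is micro.

6.66 μF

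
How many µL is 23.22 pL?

0.00002322 µL

pico = 10^-12, micro = 10^-6; factor is 10^-6.
23.22 × 10^-6 = 0.00002322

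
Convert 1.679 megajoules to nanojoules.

1679000000000000 nanojoules

mega = 10⁶, nano = 10⁻⁹; factor is 10¹⁵.
1.679 × 10¹⁵ = 1679000000000000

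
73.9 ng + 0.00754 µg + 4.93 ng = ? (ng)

86.37 ng

In ng:
  73.9 ng → 73.9
  0.00754 µg = 0.00754 × 10³ ng = 7.54
  4.93 ng → 4.93
Sum: 73.9 + 7.54 + 4.93 = 86.37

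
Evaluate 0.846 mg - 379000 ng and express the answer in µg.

467 µg

In µg:
  0.846 mg = 0.846e3 µg = 846
  379000 ng = 379000e-3 µg = 379
Difference: 846 - 379 = 467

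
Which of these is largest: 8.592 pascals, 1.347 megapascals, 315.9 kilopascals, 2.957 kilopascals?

1.347 megapascals

8.592 pascals = 8.592 pascals
1.347 megapascals = 1347000 pascals
315.9 kilopascals = 315900 pascals
2.957 kilopascals = 2957 pascals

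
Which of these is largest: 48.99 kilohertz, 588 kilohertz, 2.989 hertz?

588 kilohertz

48.99 kilohertz = 48990 hertz
588 kilohertz = 588000 hertz
2.989 hertz = 2.989 hertz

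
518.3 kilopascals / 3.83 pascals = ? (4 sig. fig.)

(518.3 × 10^3) / (3.83) = 135.33 × 10^3

135300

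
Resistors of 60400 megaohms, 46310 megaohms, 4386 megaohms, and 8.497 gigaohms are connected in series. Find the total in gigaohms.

119.593 gigaohms

In gigaohms:
  60400 megaohms = 60400 × 10^-3 gigaohms = 60.4
  46310 megaohms = 46310 × 10^-3 gigaohms = 46.31
  4386 megaohms = 4386 × 10^-3 gigaohms = 4.386
  8.497 gigaohms → 8.497
Sum: 60.4 + 46.31 + 4.386 + 8.497 = 119.593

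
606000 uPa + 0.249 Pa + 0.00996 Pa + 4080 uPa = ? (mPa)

869.04 mPa

In mPa:
  606000 uPa = 606000 × 10^-3 mPa = 606
  0.249 Pa = 0.249 × 10^3 mPa = 249
  0.00996 Pa = 0.00996 × 10^3 mPa = 9.96
  4080 uPa = 4080 × 10^-3 mPa = 4.08
Sum: 606 + 249 + 9.96 + 4.08 = 869.04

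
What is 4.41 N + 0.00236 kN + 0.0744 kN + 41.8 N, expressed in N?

122.97 N

In N:
  4.41 N → 4.41
  0.00236 kN = 0.00236 × 10^3 N = 2.36
  0.0744 kN = 0.0744 × 10^3 N = 74.4
  41.8 N → 41.8
Sum: 4.41 + 2.36 + 74.4 + 41.8 = 122.97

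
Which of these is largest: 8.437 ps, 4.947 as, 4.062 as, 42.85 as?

8.437 ps

8.437 ps = 0.000000000008437 s
4.947 as = 0.000000000000000004947 s
4.062 as = 0.000000000000000004062 s
42.85 as = 0.00000000000000004285 s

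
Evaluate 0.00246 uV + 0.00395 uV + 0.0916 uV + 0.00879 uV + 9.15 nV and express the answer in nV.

115.95 nV

In nV:
  0.00246 uV = 0.00246 × 10^3 nV = 2.46
  0.00395 uV = 0.00395 × 10^3 nV = 3.95
  0.0916 uV = 0.0916 × 10^3 nV = 91.6
  0.00879 uV = 0.00879 × 10^3 nV = 8.79
  9.15 nV → 9.15
Sum: 2.46 + 3.95 + 91.6 + 8.79 + 9.15 = 115.95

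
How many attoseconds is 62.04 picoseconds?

pico = 1e-12, atto = 1e-18; factor is 1e6.
62.04 × 1e6 = 62040000

62040000 attoseconds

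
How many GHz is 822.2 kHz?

kilo = 10³, giga = 10⁹; factor is 10⁻⁶.
822.2 × 10⁻⁶ = 0.0008222

0.0008222 GHz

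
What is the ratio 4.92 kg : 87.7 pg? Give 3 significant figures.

(4.92 × 10^3) / (87.7 × 10^-12) = 0.0561 × 10^15

56100000000000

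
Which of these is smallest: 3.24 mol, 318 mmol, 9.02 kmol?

318 mmol

3.24 mol = 3.24 mol
318 mmol = 0.318 mol
9.02 kmol = 9020 mol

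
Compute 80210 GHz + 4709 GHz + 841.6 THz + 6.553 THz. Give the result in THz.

933.072 THz

In THz:
  80210 GHz = 80210e-3 THz = 80.21
  4709 GHz = 4709e-3 THz = 4.709
  841.6 THz → 841.6
  6.553 THz → 6.553
Sum: 80.21 + 4.709 + 841.6 + 6.553 = 933.072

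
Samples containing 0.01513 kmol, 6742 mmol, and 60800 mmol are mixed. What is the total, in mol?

In mol:
  0.01513 kmol = 0.01513 × 10^3 mol = 15.13
  6742 mmol = 6742 × 10^-3 mol = 6.742
  60800 mmol = 60800 × 10^-3 mol = 60.8
Sum: 15.13 + 6.742 + 60.8 = 82.672

82.672 mol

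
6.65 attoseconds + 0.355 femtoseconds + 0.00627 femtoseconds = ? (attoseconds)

In attoseconds:
  6.65 attoseconds → 6.65
  0.355 femtoseconds = 0.355 × 10^3 attoseconds = 355
  0.00627 femtoseconds = 0.00627 × 10^3 attoseconds = 6.27
Sum: 6.65 + 355 + 6.27 = 367.92

367.92 attoseconds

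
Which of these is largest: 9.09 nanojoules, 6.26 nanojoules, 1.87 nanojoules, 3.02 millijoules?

9.09 nanojoules = 0.00000000909 joules
6.26 nanojoules = 0.00000000626 joules
1.87 nanojoules = 0.00000000187 joules
3.02 millijoules = 0.00302 joules

3.02 millijoules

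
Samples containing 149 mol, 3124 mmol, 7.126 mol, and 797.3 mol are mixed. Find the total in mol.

In mol:
  149 mol → 149
  3124 mmol = 3124 × 10⁻³ mol = 3.124
  7.126 mol → 7.126
  797.3 mol → 797.3
Sum: 149 + 3.124 + 7.126 + 797.3 = 956.55

956.55 mol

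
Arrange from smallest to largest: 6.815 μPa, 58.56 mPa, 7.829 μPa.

6.815 μPa = 0.000006815 Pa
58.56 mPa = 0.05856 Pa
7.829 μPa = 0.000007829 Pa

6.815 μPa < 7.829 μPa < 58.56 mPa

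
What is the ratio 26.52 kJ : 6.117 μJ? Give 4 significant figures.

4335000000

(26.52e3) / (6.117e-6) = 4.3355e9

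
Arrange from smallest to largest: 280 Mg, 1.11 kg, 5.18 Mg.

280 Mg = 280000000 g
1.11 kg = 1110 g
5.18 Mg = 5180000 g

1.11 kg < 5.18 Mg < 280 Mg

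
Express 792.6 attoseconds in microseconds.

0.0000000007926 microseconds

atto = 10^-18, micro = 10^-6; factor is 10^-12.
792.6 × 10^-12 = 0.0000000007926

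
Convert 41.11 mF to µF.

41110 µF

milli = 1e-3, micro = 1e-6; factor is 1e3.
41.11 × 1e3 = 41110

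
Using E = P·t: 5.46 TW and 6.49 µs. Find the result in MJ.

5.46 × 10^12 × 6.49 × 10^-6 = 35.4354 × 10^6 J

35.4354 MJ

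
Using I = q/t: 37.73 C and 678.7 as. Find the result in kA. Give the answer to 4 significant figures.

55590000000000 kA

(37.73) / (678.7 × 10^-18) = 0.0555916 × 10^18 A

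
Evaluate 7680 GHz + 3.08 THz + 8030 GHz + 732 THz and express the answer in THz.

In THz:
  7680 GHz = 7680 × 10^-3 THz = 7.68
  3.08 THz → 3.08
  8030 GHz = 8030 × 10^-3 THz = 8.03
  732 THz → 732
Sum: 7.68 + 3.08 + 8.03 + 732 = 750.79

750.79 THz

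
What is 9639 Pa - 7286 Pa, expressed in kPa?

In kPa:
  9639 Pa = 9639 × 10^-3 kPa = 9.639
  7286 Pa = 7286 × 10^-3 kPa = 7.286
Difference: 9.639 - 7.286 = 2.353

2.353 kPa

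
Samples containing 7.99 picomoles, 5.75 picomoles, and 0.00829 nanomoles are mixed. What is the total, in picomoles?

In picomoles:
  7.99 picomoles → 7.99
  5.75 picomoles → 5.75
  0.00829 nanomoles = 0.00829e3 picomoles = 8.29
Sum: 7.99 + 5.75 + 8.29 = 22.03

22.03 picomoles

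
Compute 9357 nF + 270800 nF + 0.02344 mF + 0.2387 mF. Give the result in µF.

542.297 µF

In µF:
  9357 nF = 9357 × 10^-3 µF = 9.357
  270800 nF = 270800 × 10^-3 µF = 270.8
  0.02344 mF = 0.02344 × 10^3 µF = 23.44
  0.2387 mF = 0.2387 × 10^3 µF = 238.7
Sum: 9.357 + 270.8 + 23.44 + 238.7 = 542.297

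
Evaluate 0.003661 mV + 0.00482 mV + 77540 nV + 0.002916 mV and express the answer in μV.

In μV:
  0.003661 mV = 0.003661e3 μV = 3.661
  0.00482 mV = 0.00482e3 μV = 4.82
  77540 nV = 77540e-3 μV = 77.54
  0.002916 mV = 0.002916e3 μV = 2.916
Sum: 3.661 + 4.82 + 77.54 + 2.916 = 88.937

88.937 μV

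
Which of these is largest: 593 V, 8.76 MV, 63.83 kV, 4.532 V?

593 V = 593 V
8.76 MV = 8760000 V
63.83 kV = 63830 V
4.532 V = 4.532 V

8.76 MV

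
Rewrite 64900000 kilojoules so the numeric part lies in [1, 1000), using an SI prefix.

64.9 gigajoules

= 64.9 × 10⁹ joules; 10⁹ is giga.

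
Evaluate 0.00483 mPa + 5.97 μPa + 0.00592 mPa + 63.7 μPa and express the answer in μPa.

80.42 μPa

In μPa:
  0.00483 mPa = 0.00483e3 μPa = 4.83
  5.97 μPa → 5.97
  0.00592 mPa = 0.00592e3 μPa = 5.92
  63.7 μPa → 63.7
Sum: 4.83 + 5.97 + 5.92 + 63.7 = 80.42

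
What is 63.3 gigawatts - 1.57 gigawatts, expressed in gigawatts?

61.73 gigawatts

In gigawatts:
  63.3 gigawatts → 63.3
  1.57 gigawatts → 1.57
Difference: 63.3 - 1.57 = 61.73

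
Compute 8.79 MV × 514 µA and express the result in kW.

8.79e6 × 514e-6 = 4518.06 W

4.51806 kW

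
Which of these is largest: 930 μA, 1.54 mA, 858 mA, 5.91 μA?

858 mA

930 μA = 0.00093 A
1.54 mA = 0.00154 A
858 mA = 0.858 A
5.91 μA = 0.00000591 A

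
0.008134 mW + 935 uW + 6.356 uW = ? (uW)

949.49 uW

In uW:
  0.008134 mW = 0.008134 × 10³ uW = 8.134
  935 uW → 935
  6.356 uW → 6.356
Sum: 8.134 + 935 + 6.356 = 949.49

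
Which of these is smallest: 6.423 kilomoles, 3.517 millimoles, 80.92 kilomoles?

6.423 kilomoles = 6423 moles
3.517 millimoles = 0.003517 moles
80.92 kilomoles = 80920 moles

3.517 millimoles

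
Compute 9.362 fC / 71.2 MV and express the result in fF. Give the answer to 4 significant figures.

0.0000001315 fF

(9.362 × 10^-15) / (71.2 × 10^6) = 0.131489 × 10^-21 F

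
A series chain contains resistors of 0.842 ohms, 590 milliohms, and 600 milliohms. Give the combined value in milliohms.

2032 milliohms

In milliohms:
  0.842 ohms = 0.842e3 milliohms = 842
  590 milliohms → 590
  600 milliohms → 600
Sum: 842 + 590 + 600 = 2032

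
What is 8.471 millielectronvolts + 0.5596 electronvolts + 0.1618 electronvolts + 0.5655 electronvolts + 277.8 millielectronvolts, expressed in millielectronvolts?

In millielectronvolts:
  8.471 millielectronvolts → 8.471
  0.5596 electronvolts = 0.5596 × 10^3 millielectronvolts = 559.6
  0.1618 electronvolts = 0.1618 × 10^3 millielectronvolts = 161.8
  0.5655 electronvolts = 0.5655 × 10^3 millielectronvolts = 565.5
  277.8 millielectronvolts → 277.8
Sum: 8.471 + 559.6 + 161.8 + 565.5 + 277.8 = 1573.171

1573.171 millielectronvolts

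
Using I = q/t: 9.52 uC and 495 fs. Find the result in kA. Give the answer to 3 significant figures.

(9.52 × 10⁻⁶) / (495 × 10⁻¹⁵) = 0.019232 × 10⁹ A

19200 kA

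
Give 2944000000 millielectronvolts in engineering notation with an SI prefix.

= 2.944 × 10⁶ electronvolts; 10⁶ is mega.

2.944 megaelectronvolts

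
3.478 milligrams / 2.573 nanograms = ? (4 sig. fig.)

(3.478e-3) / (2.573e-9) = 1.3517e6

1352000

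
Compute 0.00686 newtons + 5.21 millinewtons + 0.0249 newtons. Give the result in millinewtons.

36.97 millinewtons

In millinewtons:
  0.00686 newtons = 0.00686e3 millinewtons = 6.86
  5.21 millinewtons → 5.21
  0.0249 newtons = 0.0249e3 millinewtons = 24.9
Sum: 6.86 + 5.21 + 24.9 = 36.97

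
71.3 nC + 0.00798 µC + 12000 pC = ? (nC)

91.28 nC

In nC:
  71.3 nC → 71.3
  0.00798 µC = 0.00798 × 10³ nC = 7.98
  12000 pC = 12000 × 10⁻³ nC = 12
Sum: 71.3 + 7.98 + 12 = 91.28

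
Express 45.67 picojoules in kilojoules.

0.00000000000004567 kilojoules

pico = 10⁻¹², kilo = 10³; factor is 10⁻¹⁵.
45.67 × 10⁻¹⁵ = 0.00000000000004567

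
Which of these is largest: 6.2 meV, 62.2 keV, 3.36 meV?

6.2 meV = 0.0062 eV
62.2 keV = 62200 eV
3.36 meV = 0.00336 eV

62.2 keV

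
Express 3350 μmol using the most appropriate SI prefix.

= 3.35e-3 mol; 1e-3 is milli.

3.35 mmol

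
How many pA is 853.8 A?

(no prefix) = 10^0, pico = 10^-12; factor is 10^12.
853.8 × 10^12 = 853800000000000

853800000000000 pA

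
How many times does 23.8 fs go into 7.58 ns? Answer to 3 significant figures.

318000

(7.58 × 10^-9) / (23.8 × 10^-15) = 0.3185 × 10^6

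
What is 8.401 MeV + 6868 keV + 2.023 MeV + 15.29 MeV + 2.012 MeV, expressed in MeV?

In MeV:
  8.401 MeV → 8.401
  6868 keV = 6868 × 10^-3 MeV = 6.868
  2.023 MeV → 2.023
  15.29 MeV → 15.29
  2.012 MeV → 2.012
Sum: 8.401 + 6.868 + 2.023 + 15.29 + 2.012 = 34.594

34.594 MeV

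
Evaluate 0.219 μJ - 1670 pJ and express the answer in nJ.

217.33 nJ

In nJ:
  0.219 μJ = 0.219e3 nJ = 219
  1670 pJ = 1670e-3 nJ = 1.67
Difference: 219 - 1.67 = 217.33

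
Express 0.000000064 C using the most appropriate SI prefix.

64 nC

= 64 × 10⁻⁹ C; 10⁻⁹ is nano.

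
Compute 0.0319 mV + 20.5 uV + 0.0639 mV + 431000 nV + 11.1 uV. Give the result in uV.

558.4 uV

In uV:
  0.0319 mV = 0.0319 × 10^3 uV = 31.9
  20.5 uV → 20.5
  0.0639 mV = 0.0639 × 10^3 uV = 63.9
  431000 nV = 431000 × 10^-3 uV = 431
  11.1 uV → 11.1
Sum: 31.9 + 20.5 + 63.9 + 431 + 11.1 = 558.4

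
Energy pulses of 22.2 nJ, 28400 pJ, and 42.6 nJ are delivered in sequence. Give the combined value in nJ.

93.2 nJ

In nJ:
  22.2 nJ → 22.2
  28400 pJ = 28400 × 10^-3 nJ = 28.4
  42.6 nJ → 42.6
Sum: 22.2 + 28.4 + 42.6 = 93.2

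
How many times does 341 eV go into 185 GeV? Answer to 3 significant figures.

543000000

(185e9) / (341) = 0.5425e9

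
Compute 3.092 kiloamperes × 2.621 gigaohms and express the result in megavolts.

8104132 megavolts

3.092 × 10³ × 2.621 × 10⁹ = 8.104132 × 10¹² V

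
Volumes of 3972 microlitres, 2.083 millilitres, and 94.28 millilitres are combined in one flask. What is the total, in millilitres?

In millilitres:
  3972 microlitres = 3972 × 10⁻³ millilitres = 3.972
  2.083 millilitres → 2.083
  94.28 millilitres → 94.28
Sum: 3.972 + 2.083 + 94.28 = 100.335

100.335 millilitres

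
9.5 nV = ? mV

nano = 1e-9, milli = 1e-3; factor is 1e-6.
9.5 × 1e-6 = 0.0000095

0.0000095 mV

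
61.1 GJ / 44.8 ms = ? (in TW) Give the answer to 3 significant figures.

(61.1e9) / (44.8e-3) = 1.3638e12 W

1.36 TW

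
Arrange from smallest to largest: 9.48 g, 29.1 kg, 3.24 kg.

9.48 g = 9.48 g
29.1 kg = 29100 g
3.24 kg = 3240 g

9.48 g < 3.24 kg < 29.1 kg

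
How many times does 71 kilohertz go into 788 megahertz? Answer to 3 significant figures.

(788e6) / (71e3) = 11.1e3

11100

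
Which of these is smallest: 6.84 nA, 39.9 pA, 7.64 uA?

6.84 nA = 0.00000000684 A
39.9 pA = 0.0000000000399 A
7.64 uA = 0.00000764 A

39.9 pA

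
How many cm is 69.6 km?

kilo = 1e3, centi = 1e-2; factor is 1e5.
69.6 × 1e5 = 6960000

6960000 cm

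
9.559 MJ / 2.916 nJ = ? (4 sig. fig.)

3278000000000000

(9.559 × 10⁶) / (2.916 × 10⁻⁹) = 3.2781 × 10¹⁵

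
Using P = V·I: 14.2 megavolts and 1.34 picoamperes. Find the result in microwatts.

14.2 × 10^6 × 1.34 × 10^-12 = 19.028 × 10^-6 W

19.028 microwatts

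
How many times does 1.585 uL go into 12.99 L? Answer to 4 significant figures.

8196000

(12.99) / (1.585e-6) = 8.1956e6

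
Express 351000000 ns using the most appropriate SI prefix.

351 ms

= 351 × 10^-3 s; 10^-3 is milli.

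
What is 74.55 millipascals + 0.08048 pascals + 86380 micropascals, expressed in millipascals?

241.41 millipascals

In millipascals:
  74.55 millipascals → 74.55
  0.08048 pascals = 0.08048 × 10³ millipascals = 80.48
  86380 micropascals = 86380 × 10⁻³ millipascals = 86.38
Sum: 74.55 + 80.48 + 86.38 = 241.41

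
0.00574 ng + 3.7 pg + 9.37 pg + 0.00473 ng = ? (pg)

In pg:
  0.00574 ng = 0.00574e3 pg = 5.74
  3.7 pg → 3.7
  9.37 pg → 9.37
  0.00473 ng = 0.00473e3 pg = 4.73
Sum: 5.74 + 3.7 + 9.37 + 4.73 = 23.54

23.54 pg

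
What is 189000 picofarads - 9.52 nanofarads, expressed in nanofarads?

179.48 nanofarads

In nanofarads:
  189000 picofarads = 189000 × 10^-3 nanofarads = 189
  9.52 nanofarads → 9.52
Difference: 189 - 9.52 = 179.48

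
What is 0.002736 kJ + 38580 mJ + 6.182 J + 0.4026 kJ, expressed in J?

450.098 J

In J:
  0.002736 kJ = 0.002736 × 10^3 J = 2.736
  38580 mJ = 38580 × 10^-3 J = 38.58
  6.182 J → 6.182
  0.4026 kJ = 0.4026 × 10^3 J = 402.6
Sum: 2.736 + 38.58 + 6.182 + 402.6 = 450.098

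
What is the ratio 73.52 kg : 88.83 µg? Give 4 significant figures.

827600000

(73.52 × 10^3) / (88.83 × 10^-6) = 0.82765 × 10^9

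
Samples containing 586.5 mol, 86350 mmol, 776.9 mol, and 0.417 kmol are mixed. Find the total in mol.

1866.75 mol

In mol:
  586.5 mol → 586.5
  86350 mmol = 86350 × 10^-3 mol = 86.35
  776.9 mol → 776.9
  0.417 kmol = 0.417 × 10^3 mol = 417
Sum: 586.5 + 86.35 + 776.9 + 417 = 1866.75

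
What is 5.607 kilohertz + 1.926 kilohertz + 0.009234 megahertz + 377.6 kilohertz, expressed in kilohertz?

In kilohertz:
  5.607 kilohertz → 5.607
  1.926 kilohertz → 1.926
  0.009234 megahertz = 0.009234 × 10³ kilohertz = 9.234
  377.6 kilohertz → 377.6
Sum: 5.607 + 1.926 + 9.234 + 377.6 = 394.367

394.367 kilohertz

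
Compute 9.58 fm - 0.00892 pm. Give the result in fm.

In fm:
  9.58 fm → 9.58
  0.00892 pm = 0.00892 × 10^3 fm = 8.92
Difference: 9.58 - 8.92 = 0.66

0.66 fm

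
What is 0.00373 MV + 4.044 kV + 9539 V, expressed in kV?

17.313 kV

In kV:
  0.00373 MV = 0.00373e3 kV = 3.73
  4.044 kV → 4.044
  9539 V = 9539e-3 kV = 9.539
Sum: 3.73 + 4.044 + 9.539 = 17.313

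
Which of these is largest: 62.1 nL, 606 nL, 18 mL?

18 mL

62.1 nL = 0.0000000621 L
606 nL = 0.000000606 L
18 mL = 0.018 L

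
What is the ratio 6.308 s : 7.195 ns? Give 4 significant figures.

(6.308) / (7.195 × 10^-9) = 0.87672 × 10^9

876700000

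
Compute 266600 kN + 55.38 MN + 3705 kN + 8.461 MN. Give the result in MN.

334.146 MN

In MN:
  266600 kN = 266600 × 10⁻³ MN = 266.6
  55.38 MN → 55.38
  3705 kN = 3705 × 10⁻³ MN = 3.705
  8.461 MN → 8.461
Sum: 266.6 + 55.38 + 3.705 + 8.461 = 334.146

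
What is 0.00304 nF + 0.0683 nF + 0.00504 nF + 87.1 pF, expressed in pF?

In pF:
  0.00304 nF = 0.00304 × 10^3 pF = 3.04
  0.0683 nF = 0.0683 × 10^3 pF = 68.3
  0.00504 nF = 0.00504 × 10^3 pF = 5.04
  87.1 pF → 87.1
Sum: 3.04 + 68.3 + 5.04 + 87.1 = 163.48

163.48 pF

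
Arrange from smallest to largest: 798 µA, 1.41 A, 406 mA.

798 µA = 0.000798 A
1.41 A = 1.41 A
406 mA = 0.406 A

798 µA < 406 mA < 1.41 A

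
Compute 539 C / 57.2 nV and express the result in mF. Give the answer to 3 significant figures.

9420000000000 mF

(539) / (57.2e-9) = 9.4231e9 F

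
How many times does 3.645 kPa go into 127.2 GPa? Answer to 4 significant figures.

34900000

(127.2 × 10⁹) / (3.645 × 10³) = 34.897 × 10⁶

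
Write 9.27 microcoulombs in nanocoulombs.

micro = 1e-6, nano = 1e-9; factor is 1e3.
9.27 × 1e3 = 9270

9270 nanocoulombs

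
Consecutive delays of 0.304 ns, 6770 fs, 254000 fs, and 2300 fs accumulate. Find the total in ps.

567.07 ps

In ps:
  0.304 ns = 0.304 × 10^3 ps = 304
  6770 fs = 6770 × 10^-3 ps = 6.77
  254000 fs = 254000 × 10^-3 ps = 254
  2300 fs = 2300 × 10^-3 ps = 2.3
Sum: 304 + 6.77 + 254 + 2.3 = 567.07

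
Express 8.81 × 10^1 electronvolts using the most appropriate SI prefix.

= 88.1 electronvolts; mantissa already in [1, 1000).

88.1 electronvolts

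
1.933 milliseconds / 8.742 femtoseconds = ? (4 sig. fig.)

221100000000

(1.933 × 10^-3) / (8.742 × 10^-15) = 0.22112 × 10^12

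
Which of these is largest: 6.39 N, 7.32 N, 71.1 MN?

6.39 N = 6.39 N
7.32 N = 7.32 N
71.1 MN = 71100000 N

71.1 MN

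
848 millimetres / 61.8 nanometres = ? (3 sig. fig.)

13700000

(848 × 10^-3) / (61.8 × 10^-9) = 13.72 × 10^6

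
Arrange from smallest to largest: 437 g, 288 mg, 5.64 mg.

5.64 mg < 288 mg < 437 g

437 g = 437 g
288 mg = 0.288 g
5.64 mg = 0.00564 g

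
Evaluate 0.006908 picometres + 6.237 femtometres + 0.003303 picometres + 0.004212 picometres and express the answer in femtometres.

20.66 femtometres

In femtometres:
  0.006908 picometres = 0.006908 × 10³ femtometres = 6.908
  6.237 femtometres → 6.237
  0.003303 picometres = 0.003303 × 10³ femtometres = 3.303
  0.004212 picometres = 0.004212 × 10³ femtometres = 4.212
Sum: 6.908 + 6.237 + 3.303 + 4.212 = 20.66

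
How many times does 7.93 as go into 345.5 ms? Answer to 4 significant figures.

43570000000000000

(345.5 × 10^-3) / (7.93 × 10^-18) = 43.569 × 10^15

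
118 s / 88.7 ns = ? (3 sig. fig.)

1330000000

(118) / (88.7 × 10^-9) = 1.33 × 10^9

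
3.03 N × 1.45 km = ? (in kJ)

3.03 × 1.45 × 10^3 = 4.3935 × 10^3 J

4.3935 kJ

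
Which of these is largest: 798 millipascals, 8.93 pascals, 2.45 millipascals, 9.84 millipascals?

8.93 pascals

798 millipascals = 0.798 pascals
8.93 pascals = 8.93 pascals
2.45 millipascals = 0.00245 pascals
9.84 millipascals = 0.00984 pascals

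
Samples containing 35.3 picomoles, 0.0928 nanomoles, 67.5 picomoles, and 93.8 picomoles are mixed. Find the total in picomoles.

In picomoles:
  35.3 picomoles → 35.3
  0.0928 nanomoles = 0.0928 × 10^3 picomoles = 92.8
  67.5 picomoles → 67.5
  93.8 picomoles → 93.8
Sum: 35.3 + 92.8 + 67.5 + 93.8 = 289.4

289.4 picomoles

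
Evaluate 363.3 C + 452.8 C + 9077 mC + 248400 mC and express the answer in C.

1073.577 C

In C:
  363.3 C → 363.3
  452.8 C → 452.8
  9077 mC = 9077 × 10⁻³ C = 9.077
  248400 mC = 248400 × 10⁻³ C = 248.4
Sum: 363.3 + 452.8 + 9.077 + 248.4 = 1073.577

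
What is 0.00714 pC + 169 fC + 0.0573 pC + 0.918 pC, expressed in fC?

1151.44 fC

In fC:
  0.00714 pC = 0.00714e3 fC = 7.14
  169 fC → 169
  0.0573 pC = 0.0573e3 fC = 57.3
  0.918 pC = 0.918e3 fC = 918
Sum: 7.14 + 169 + 57.3 + 918 = 1151.44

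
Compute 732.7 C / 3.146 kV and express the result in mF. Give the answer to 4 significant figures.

232.9 mF

(732.7) / (3.146e3) = 232.899e-3 F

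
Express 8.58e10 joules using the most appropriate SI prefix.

85.8 gigajoules

= 85.8e9 joules; 1e9 is giga.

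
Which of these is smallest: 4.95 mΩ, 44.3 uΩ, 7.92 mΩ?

4.95 mΩ = 0.00495 Ω
44.3 uΩ = 0.0000443 Ω
7.92 mΩ = 0.00792 Ω

44.3 uΩ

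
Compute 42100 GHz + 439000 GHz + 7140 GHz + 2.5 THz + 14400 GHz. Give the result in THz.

In THz:
  42100 GHz = 42100e-3 THz = 42.1
  439000 GHz = 439000e-3 THz = 439
  7140 GHz = 7140e-3 THz = 7.14
  2.5 THz → 2.5
  14400 GHz = 14400e-3 THz = 14.4
Sum: 42.1 + 439 + 7.14 + 2.5 + 14.4 = 505.14

505.14 THz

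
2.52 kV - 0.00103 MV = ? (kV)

In kV:
  2.52 kV → 2.52
  0.00103 MV = 0.00103 × 10^3 kV = 1.03
Difference: 2.52 - 1.03 = 1.49

1.49 kV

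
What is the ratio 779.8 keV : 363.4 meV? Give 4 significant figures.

2146000

(779.8 × 10³) / (363.4 × 10⁻³) = 2.1458 × 10⁶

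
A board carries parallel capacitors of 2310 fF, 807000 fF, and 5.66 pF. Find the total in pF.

814.97 pF

In pF:
  2310 fF = 2310 × 10^-3 pF = 2.31
  807000 fF = 807000 × 10^-3 pF = 807
  5.66 pF → 5.66
Sum: 2.31 + 807 + 5.66 = 814.97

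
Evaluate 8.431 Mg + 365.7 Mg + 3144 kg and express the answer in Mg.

377.275 Mg

In Mg:
  8.431 Mg → 8.431
  365.7 Mg → 365.7
  3144 kg = 3144 × 10⁻³ Mg = 3.144
Sum: 8.431 + 365.7 + 3.144 = 377.275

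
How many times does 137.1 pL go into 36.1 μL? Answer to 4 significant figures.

263300

(36.1e-6) / (137.1e-12) = 0.26331e6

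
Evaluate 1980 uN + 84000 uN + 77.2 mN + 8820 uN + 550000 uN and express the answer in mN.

In mN:
  1980 uN = 1980e-3 mN = 1.98
  84000 uN = 84000e-3 mN = 84
  77.2 mN → 77.2
  8820 uN = 8820e-3 mN = 8.82
  550000 uN = 550000e-3 mN = 550
Sum: 1.98 + 84 + 77.2 + 8.82 + 550 = 722

722 mN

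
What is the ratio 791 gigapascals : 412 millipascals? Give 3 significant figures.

(791 × 10⁹) / (412 × 10⁻³) = 1.92 × 10¹²

1920000000000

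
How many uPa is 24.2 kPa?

kilo = 10³, micro = 10⁻⁶; factor is 10⁹.
24.2 × 10⁹ = 24200000000

24200000000 uPa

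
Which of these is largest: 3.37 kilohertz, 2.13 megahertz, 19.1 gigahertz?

3.37 kilohertz = 3370 hertz
2.13 megahertz = 2130000 hertz
19.1 gigahertz = 19100000000 hertz

19.1 gigahertz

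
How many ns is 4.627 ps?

0.004627 ns

pico = 10^-12, nano = 10^-9; factor is 10^-3.
4.627 × 10^-3 = 0.004627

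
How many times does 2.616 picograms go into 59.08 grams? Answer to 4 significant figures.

(59.08) / (2.616 × 10⁻¹²) = 22.584 × 10¹²

22580000000000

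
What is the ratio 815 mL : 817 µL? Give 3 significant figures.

998

(815 × 10^-3) / (817 × 10^-6) = 0.9976 × 10^3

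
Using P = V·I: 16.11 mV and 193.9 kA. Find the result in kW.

3.123729 kW

16.11 × 10⁻³ × 193.9 × 10³ = 3123.729 W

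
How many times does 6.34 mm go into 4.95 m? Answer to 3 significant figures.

781

(4.95) / (6.34e-3) = 0.7808e3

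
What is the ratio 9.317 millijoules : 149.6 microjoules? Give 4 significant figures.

(9.317 × 10^-3) / (149.6 × 10^-6) = 0.062279 × 10^3

62.28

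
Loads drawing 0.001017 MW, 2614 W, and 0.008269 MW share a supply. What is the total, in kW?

In kW:
  0.001017 MW = 0.001017 × 10³ kW = 1.017
  2614 W = 2614 × 10⁻³ kW = 2.614
  0.008269 MW = 0.008269 × 10³ kW = 8.269
Sum: 1.017 + 2.614 + 8.269 = 11.9

11.9 kW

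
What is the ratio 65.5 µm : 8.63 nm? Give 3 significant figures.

7590

(65.5e-6) / (8.63e-9) = 7.59e3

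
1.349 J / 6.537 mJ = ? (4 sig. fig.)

206.4

(1.349) / (6.537e-3) = 0.20636e3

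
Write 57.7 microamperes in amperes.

micro = 10^-6, (no prefix) = 10^0; factor is 10^-6.
57.7 × 10^-6 = 0.0000577

0.0000577 amperes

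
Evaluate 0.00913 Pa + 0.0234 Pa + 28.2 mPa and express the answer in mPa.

60.73 mPa

In mPa:
  0.00913 Pa = 0.00913e3 mPa = 9.13
  0.0234 Pa = 0.0234e3 mPa = 23.4
  28.2 mPa → 28.2
Sum: 9.13 + 23.4 + 28.2 = 60.73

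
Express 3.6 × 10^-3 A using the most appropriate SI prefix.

= 3.6 × 10^-3 A; 10^-3 is milli.

3.6 mA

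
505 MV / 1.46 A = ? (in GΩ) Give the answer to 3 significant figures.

0.346 GΩ

(505 × 10⁶) / (1.46) = 345.89 × 10⁶ Ω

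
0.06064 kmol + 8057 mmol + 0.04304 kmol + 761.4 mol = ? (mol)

In mol:
  0.06064 kmol = 0.06064 × 10³ mol = 60.64
  8057 mmol = 8057 × 10⁻³ mol = 8.057
  0.04304 kmol = 0.04304 × 10³ mol = 43.04
  761.4 mol → 761.4
Sum: 60.64 + 8.057 + 43.04 + 761.4 = 873.137

873.137 mol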